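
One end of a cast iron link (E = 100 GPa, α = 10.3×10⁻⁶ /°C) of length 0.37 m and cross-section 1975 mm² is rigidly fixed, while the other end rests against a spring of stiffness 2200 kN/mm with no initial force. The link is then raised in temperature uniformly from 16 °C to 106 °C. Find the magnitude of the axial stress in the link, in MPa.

Free thermal expansion: δ_free = αΔT L = 10.3×10⁻⁶ × 90 × 370 = 0.343 mm.
With a force P in the spring, the elastic change of the link is PL/(AE) and that of the spring is P/k; compatibility requires their sum to equal δ_free.
So P = δ_free / [L/(AE) + 1/k] = 0.343 / [ 370/(1975×100×10³) + 1/(2200×10³) ].
P = 0.343 / 2.328×10⁻⁶ = 147300 N.
σ = P/A = 147300/1975 = 74.6 MPa.

σ ≈ 74.6 MPa (compressive)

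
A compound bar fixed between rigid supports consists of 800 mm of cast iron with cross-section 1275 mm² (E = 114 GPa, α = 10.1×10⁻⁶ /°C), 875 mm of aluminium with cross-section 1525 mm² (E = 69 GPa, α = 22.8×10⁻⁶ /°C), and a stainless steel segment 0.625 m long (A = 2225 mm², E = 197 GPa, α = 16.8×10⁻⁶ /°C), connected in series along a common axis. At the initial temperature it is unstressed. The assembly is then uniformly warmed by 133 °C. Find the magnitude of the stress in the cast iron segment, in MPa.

With the walls removed the bar would change length by δ_free = Σ αᵢΔT Lᵢ = 10.1×10⁻⁶×133×800 + 22.8×10⁻⁶×133×875 + 16.8×10⁻⁶×133×625 = 5.124 mm.
The walls prevent any net length change, so an axial force P (same in every segment) develops. Compatibility: P · Σ Lᵢ/(AᵢEᵢ) = δ_free.
The series flexibility is Σ Lᵢ/(AᵢEᵢ) = 800/(1275×114×10³) + 875/(1525×69×10³) + 625/(2225×197×10³) = 1.525×10⁻⁵ mm/N.
P = 5.124 / 1.525×10⁻⁵ = 336100 N = 336.1 kN, compressive.
σ_{cast iron} = P / A = 336100 / 1275 = 263.6 MPa.

σ ≈ 264 MPa (compressive)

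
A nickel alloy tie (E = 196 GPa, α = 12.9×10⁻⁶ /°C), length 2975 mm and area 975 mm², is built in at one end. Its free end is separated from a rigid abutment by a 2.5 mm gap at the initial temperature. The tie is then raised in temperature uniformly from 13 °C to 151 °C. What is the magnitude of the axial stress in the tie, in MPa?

σ ≈ 184 MPa (compressive)

Unrestrained expansion: δ_free = αΔT L = 12.9×10⁻⁶ × 138 × 2975 = 5.296 mm.
This exceeds the 2.5 mm gap, so the wall pushes back. The portion of expansion that must be recovered elastically is δ_free − gap = 5.296 − 2.5 = 2.796 mm.
Compatibility: PL/(AE) = 2.796 mm, so σ = P/A = E × (2.796/2975) = 184.2 MPa.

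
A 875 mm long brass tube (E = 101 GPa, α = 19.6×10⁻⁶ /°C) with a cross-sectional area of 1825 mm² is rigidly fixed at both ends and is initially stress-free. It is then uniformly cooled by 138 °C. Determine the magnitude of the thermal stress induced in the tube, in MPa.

The supports are rigid, so the total axial strain is zero. The restrained thermal strain is ε = αΔT = 19.6×10⁻⁶ × 138 = 2704.8×10⁻⁶.
σ = EαΔT = 101×10³ × 19.6×10⁻⁶ × 138 = 273.2 MPa (tensile; the tube is trying to contract).

σ ≈ 273 MPa (tensile)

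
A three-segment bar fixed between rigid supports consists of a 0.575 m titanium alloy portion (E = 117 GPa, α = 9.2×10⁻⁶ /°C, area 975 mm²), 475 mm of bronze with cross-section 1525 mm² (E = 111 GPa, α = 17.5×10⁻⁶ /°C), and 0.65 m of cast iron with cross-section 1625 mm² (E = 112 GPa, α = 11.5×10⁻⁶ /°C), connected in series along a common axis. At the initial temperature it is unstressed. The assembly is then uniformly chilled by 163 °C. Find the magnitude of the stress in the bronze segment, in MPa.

σ ≈ 197 MPa (tensile)

Free thermal contraction of the whole bar: Σ αᵢΔT Lᵢ = 9.2×10⁻⁶×163×575 + 17.5×10⁻⁶×163×475 + 11.5×10⁻⁶×163×650 = 3.436 mm.
The walls prevent any net length change, so an axial force P (same in every segment) develops. Compatibility: P · Σ Lᵢ/(AᵢEᵢ) = δ_free.
The series flexibility is Σ Lᵢ/(AᵢEᵢ) = 575/(975×117×10³) + 475/(1525×111×10³) + 650/(1625×112×10³) = 1.142×10⁻⁵ mm/N.
P = 3.436 / 1.142×10⁻⁵ = 300900 N = 300.9 kN, tensile.
σ_{bronze} = P / A = 300900 / 1525 = 197.3 MPa.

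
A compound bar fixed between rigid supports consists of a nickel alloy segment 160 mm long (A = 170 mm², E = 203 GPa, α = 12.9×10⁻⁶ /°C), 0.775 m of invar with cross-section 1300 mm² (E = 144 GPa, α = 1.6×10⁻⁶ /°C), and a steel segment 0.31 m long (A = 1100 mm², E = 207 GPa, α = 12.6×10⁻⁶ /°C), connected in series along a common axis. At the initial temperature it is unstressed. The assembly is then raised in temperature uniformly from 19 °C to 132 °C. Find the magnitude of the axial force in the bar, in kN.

Free thermal expansion of the whole bar: Σ αᵢΔT Lᵢ = 12.9×10⁻⁶×113×160 + 1.6×10⁻⁶×113×775 + 12.6×10⁻⁶×113×310 = 0.8147 mm.
The rigid supports impose zero overall length change; the single axial force P common to all segments must satisfy P Σ Lᵢ/(AᵢEᵢ) = δ_free.
Σ Lᵢ/(AᵢEᵢ) = 160/(170×203×10³) + 775/(1300×144×10³) + 310/(1100×207×10³) = 1.014×10⁻⁵ mm/N.
Hence P = δ_free / Σ(L/AE) = 0.8147/1.014×10⁻⁵ = 80.37 kN (compressive).

P ≈ 80.4 kN (compressive)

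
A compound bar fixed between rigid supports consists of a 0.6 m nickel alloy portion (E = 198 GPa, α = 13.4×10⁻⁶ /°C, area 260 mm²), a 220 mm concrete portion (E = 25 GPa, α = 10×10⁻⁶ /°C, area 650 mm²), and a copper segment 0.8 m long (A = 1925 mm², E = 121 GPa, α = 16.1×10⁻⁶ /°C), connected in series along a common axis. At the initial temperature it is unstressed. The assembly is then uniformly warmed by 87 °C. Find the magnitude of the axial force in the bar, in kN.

With the walls removed the bar would change length by δ_free = Σ αᵢΔT Lᵢ = 13.4×10⁻⁶×87×600 + 10×10⁻⁶×87×220 + 16.1×10⁻⁶×87×800 = 2.011 mm.
The rigid supports impose zero overall length change; the single axial force P common to all segments must satisfy P Σ Lᵢ/(AᵢEᵢ) = δ_free.
The series flexibility is Σ Lᵢ/(AᵢEᵢ) = 600/(260×198×10³) + 220/(650×25×10³) + 800/(1925×121×10³) = 2.863×10⁻⁵ mm/N.
P = 2.011 / 2.863×10⁻⁵ = 70260 N = 70.26 kN, compressive.

P ≈ 70.3 kN (compressive)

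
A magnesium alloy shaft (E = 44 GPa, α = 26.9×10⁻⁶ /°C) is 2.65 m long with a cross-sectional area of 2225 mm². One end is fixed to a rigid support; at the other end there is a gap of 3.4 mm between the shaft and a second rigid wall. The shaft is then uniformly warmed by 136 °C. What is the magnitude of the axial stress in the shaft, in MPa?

σ ≈ 105 MPa (compressive)

If the wall were absent the shaft would grow by αΔT L = 26.9×10⁻⁶ × 136 × 2650 = 9.695 mm.
The gap closes (δ_free > 3.4 mm) and the wall then resists a further 9.695 − 3.4 = 6.295 mm of expansion.
Compatibility: PL/(AE) = 6.295 mm, so σ = P/A = E × (6.295/2650) = 104.5 MPa.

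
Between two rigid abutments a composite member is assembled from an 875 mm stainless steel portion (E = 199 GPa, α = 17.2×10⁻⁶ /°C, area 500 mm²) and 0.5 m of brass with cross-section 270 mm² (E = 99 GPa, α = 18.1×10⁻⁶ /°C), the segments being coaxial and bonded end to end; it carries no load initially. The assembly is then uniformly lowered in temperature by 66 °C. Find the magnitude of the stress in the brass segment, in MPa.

Free thermal contraction of the whole bar: Σ αᵢΔT Lᵢ = 17.2×10⁻⁶×66×875 + 18.1×10⁻⁶×66×500 = 1.591 mm.
Since the ends are fixed, an axial force P builds up, equal in every segment, with P · Σ Lᵢ/(AᵢEᵢ) = δ_free.
The series flexibility is Σ Lᵢ/(AᵢEᵢ) = 875/(500×199×10³) + 500/(270×99×10³) = 2.75×10⁻⁵ mm/N.
So P = 1.591 / 2.75×10⁻⁵ = 57.84 kN, tensile.
σ_{brass} = P / A = 57840 / 270 = 214.2 MPa.

σ ≈ 214 MPa (tensile)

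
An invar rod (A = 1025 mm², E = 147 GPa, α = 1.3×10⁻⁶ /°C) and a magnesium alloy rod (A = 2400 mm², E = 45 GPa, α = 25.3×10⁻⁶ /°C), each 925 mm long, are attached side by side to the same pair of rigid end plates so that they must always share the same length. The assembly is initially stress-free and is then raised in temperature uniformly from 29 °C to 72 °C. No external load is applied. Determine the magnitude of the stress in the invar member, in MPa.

σ ≈ 63.3 MPa (tensile)

The magnesium alloy has the larger α, so on heating it would change length more than the invar if both were free. The rigid plates force a common final length, so the magnesium alloy is put into compression and the invar into tension, with equal and opposite forces P (no external load).
Compatibility of the two members (thermal + elastic change equal): (α₁ − α₂)ΔT = P·[1/(A₁E₁) + 1/(A₂E₂)].
|α₁ − α₂|·ΔT = 24×10⁻⁶ × 43 = 0.001032.
1/(A₁E₁) + 1/(A₂E₂) = 1/(1025×147×10³) + 1/(2400×45×10³) = 1.59×10⁻⁸ N⁻¹.
P = 0.001032 / 1.59×10⁻⁸ = 64920 N = 64.92 kN.
σ_{invar} = P/A₁ = 64920/1025 = 63.34 MPa, tensile.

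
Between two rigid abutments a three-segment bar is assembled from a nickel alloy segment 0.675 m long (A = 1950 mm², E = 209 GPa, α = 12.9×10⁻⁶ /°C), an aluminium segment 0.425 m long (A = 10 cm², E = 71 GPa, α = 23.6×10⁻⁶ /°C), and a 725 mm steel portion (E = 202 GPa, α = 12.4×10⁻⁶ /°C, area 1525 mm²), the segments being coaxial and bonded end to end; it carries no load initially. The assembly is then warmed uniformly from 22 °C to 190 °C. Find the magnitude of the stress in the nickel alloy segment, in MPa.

σ ≈ 239 MPa (compressive)

If the supports were absent, the total length change would be Σ αᵢΔT Lᵢ = 12.9×10⁻⁶×168×675 + 23.6×10⁻⁶×168×425 + 12.4×10⁻⁶×168×725 = 4.658 mm.
The walls prevent any net length change, so an axial force P (same in every segment) develops. Compatibility: P · Σ Lᵢ/(AᵢEᵢ) = δ_free.
The series flexibility is Σ Lᵢ/(AᵢEᵢ) = 675/(1950×209×10³) + 425/(1000×71×10³) + 725/(1525×202×10³) = 9.996×10⁻⁶ mm/N.
P = 4.658 / 9.996×10⁻⁶ = 466000 N = 466 kN, compressive.
σ_{nickel alloy} = P / A = 466000 / 1950 = 239 MPa.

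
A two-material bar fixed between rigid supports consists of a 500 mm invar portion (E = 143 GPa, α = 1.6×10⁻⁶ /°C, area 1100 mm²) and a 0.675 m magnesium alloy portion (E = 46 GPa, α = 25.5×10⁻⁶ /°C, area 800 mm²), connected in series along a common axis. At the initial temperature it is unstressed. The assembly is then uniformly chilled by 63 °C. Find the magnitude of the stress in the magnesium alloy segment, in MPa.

If the supports were absent, the total length change would be Σ αᵢΔT Lᵢ = 1.6×10⁻⁶×63×500 + 25.5×10⁻⁶×63×675 = 1.135 mm.
Since the ends are fixed, an axial force P builds up, equal in every segment, with P · Σ Lᵢ/(AᵢEᵢ) = δ_free.
The series flexibility is Σ Lᵢ/(AᵢEᵢ) = 500/(1100×143×10³) + 675/(800×46×10³) = 2.152×10⁻⁵ mm/N.
P = 1.135 / 2.152×10⁻⁵ = 52730 N = 52.73 kN, tensile.
σ_{magnesium alloy} = P / A = 52730 / 800 = 65.91 MPa.

σ ≈ 65.9 MPa (tensile)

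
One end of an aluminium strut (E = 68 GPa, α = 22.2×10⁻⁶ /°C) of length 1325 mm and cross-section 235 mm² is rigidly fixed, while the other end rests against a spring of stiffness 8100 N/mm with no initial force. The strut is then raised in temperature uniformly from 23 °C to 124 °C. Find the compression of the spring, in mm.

If the spring were absent the strut would lengthen by αΔT L = 22.2×10⁻⁶ × 101 × 1325 = 2.971 mm.
With a force P in the spring, the elastic change of the strut is PL/(AE) and that of the spring is P/k; compatibility requires their sum to equal δ_free.
So P = δ_free / [L/(AE) + 1/k] = 2.971 / [ 1325/(235×68×10³) + 1/(8100) ].
P = 2.971 / 0.0002064 = 14400 N.
Spring compression = P/k = 14400/(8100) = 1.777 mm.

δ ≈ 1.78 mm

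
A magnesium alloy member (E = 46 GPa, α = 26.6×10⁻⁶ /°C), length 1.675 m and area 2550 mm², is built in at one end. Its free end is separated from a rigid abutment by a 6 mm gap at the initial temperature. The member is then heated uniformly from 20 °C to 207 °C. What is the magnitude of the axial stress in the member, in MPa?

σ ≈ 64 MPa (compressive)

If the wall were absent the member would grow by αΔT L = 26.6×10⁻⁶ × 187 × 1675 = 8.332 mm.
The gap closes (δ_free > 6 mm) and the wall then resists a further 8.332 − 6 = 2.332 mm of expansion.
Compatibility: PL/(AE) = 2.332 mm, so σ = P/A = E × (2.332/1675) = 64.04 MPa.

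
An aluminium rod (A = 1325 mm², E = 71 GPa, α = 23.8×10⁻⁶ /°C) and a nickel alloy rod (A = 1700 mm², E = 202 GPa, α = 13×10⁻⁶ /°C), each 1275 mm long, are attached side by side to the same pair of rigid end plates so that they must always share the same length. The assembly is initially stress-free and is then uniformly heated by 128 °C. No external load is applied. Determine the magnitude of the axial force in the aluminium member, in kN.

P ≈ 102 kN (compressive in the aluminium)

Equilibrium of a rigid end plate with no external load gives equal and opposite internal forces ±P in the two members. Since α_{aluminium} > α_{nickel alloy}, heating drives the aluminium into compression and the nickel alloy into tension.
Setting the final lengths equal and cancelling L: (α₁ − α₂)ΔT = P/(A₁E₁) + P/(A₂E₂).
|α₁ − α₂|·ΔT = 10.8×10⁻⁶ × 128 = 0.001382.
1/(A₁E₁) + 1/(A₂E₂) = 1/(1325×71×10³) + 1/(1700×202×10³) = 1.354×10⁻⁸ N⁻¹.
So P = 0.001382 / 1.354×10⁻⁸ = 102.1 kN.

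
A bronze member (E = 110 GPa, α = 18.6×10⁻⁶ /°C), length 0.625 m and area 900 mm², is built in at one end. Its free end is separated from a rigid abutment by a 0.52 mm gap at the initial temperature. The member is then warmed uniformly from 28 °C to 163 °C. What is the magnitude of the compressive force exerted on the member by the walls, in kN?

P ≈ 166 kN

Free thermal elongation = αΔT L = 18.6×10⁻⁶ × 135 × 625 = 1.569 mm.
After closing the 0.52 mm clearance, 1.569 − 0.52 = 1.049 mm of expansion remains to be suppressed by the wall.
So σ = E(δ_free − g)/L = 110×10³ × 1.049/625 = 184.7 MPa.
Force on the wall = σA = 184.7 × 900 mm² = 166.2 kN.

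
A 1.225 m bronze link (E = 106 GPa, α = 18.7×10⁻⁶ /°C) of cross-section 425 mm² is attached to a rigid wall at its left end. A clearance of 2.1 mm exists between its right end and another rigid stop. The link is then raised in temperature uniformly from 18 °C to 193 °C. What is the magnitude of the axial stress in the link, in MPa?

σ ≈ 165 MPa (compressive)

If the wall were absent the link would grow by αΔT L = 18.7×10⁻⁶ × 175 × 1225 = 4.009 mm.
After closing the 2.1 mm clearance, 4.009 − 2.1 = 1.909 mm of expansion remains to be suppressed by the wall.
Compatibility: PL/(AE) = 1.909 mm, so σ = P/A = E × (1.909/1225) = 165.2 MPa.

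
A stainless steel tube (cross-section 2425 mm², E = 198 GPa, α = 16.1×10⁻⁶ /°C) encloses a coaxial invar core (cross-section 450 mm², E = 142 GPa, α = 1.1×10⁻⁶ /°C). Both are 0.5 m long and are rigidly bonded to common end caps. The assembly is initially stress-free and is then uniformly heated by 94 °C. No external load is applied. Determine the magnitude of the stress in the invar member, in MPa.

Equilibrium of a rigid end plate with no external load gives equal and opposite internal forces ±P in the two members. Since α_{stainless steel} > α_{invar}, heating drives the stainless steel into compression and the invar into tension.
Equating the net (thermal + elastic) strains gives |α₁ − α₂|·ΔT = P·[1/(A₁E₁) + 1/(A₂E₂)].
|α₁ − α₂|·ΔT = 15×10⁻⁶ × 94 = 0.00141.
1/(A₁E₁) + 1/(A₂E₂) = 1/(2425×198×10³) + 1/(450×142×10³) = 1.773×10⁻⁸ N⁻¹.
P = 0.00141 / 1.773×10⁻⁸ = 79520 N = 79.52 kN.
σ_{invar} = P/A₂ = 79520/450 = 176.7 MPa, tensile.

σ ≈ 177 MPa (tensile)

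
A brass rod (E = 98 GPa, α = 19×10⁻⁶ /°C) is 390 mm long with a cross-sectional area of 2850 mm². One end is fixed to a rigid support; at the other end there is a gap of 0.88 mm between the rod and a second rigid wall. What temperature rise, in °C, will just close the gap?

The gap closes when αΔT L = 0.88 mm, since the rod is still unstressed at that instant.
So ΔT = g/(αL) = 0.88/(19×10⁻⁶ × 390) = 118.8 °C.

ΔT ≈ 119 °C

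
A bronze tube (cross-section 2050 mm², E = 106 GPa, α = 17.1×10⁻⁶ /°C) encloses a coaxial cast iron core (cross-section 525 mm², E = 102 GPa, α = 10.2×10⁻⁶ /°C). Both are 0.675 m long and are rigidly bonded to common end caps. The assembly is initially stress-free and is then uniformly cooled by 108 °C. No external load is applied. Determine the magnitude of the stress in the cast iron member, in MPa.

Both members must finish at the same length. With the larger α, the bronze tends to over-contract; the plates restrain it, putting the bronze in tension and the cast iron in compression. With no external load the two internal forces are equal and opposite, magnitude P.
Compatibility of the two members (thermal + elastic change equal): (α₁ − α₂)ΔT = P·[1/(A₁E₁) + 1/(A₂E₂)].
|α₁ − α₂|·ΔT = 6.9×10⁻⁶ × 108 = 0.0007452.
1/(A₁E₁) + 1/(A₂E₂) = 1/(2050×106×10³) + 1/(525×102×10³) = 2.328×10⁻⁸ N⁻¹.
P = 0.0007452 / 2.328×10⁻⁸ = 32020 N = 32.02 kN.
σ_{cast iron} = P/A₂ = 32020/525 = 60.98 MPa, compressive.

σ ≈ 61 MPa (compressive)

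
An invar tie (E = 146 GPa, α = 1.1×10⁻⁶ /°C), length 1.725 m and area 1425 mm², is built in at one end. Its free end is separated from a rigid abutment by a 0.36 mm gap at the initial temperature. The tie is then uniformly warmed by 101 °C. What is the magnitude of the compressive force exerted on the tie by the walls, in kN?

Free thermal elongation = αΔT L = 1.1×10⁻⁶ × 101 × 1725 = 0.1916 mm.
Since δ_free = 0.192 mm is less than the 0.36 mm gap, the tie never touches the wall. No axial force develops.

P ≈ 0 kN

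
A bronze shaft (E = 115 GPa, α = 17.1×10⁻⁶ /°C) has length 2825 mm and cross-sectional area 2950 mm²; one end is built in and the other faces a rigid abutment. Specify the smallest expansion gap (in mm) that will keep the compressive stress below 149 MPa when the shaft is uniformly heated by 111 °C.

With no wall the shaft would lengthen by αΔT L = 17.1×10⁻⁶ × 111 × 2825 = 5.362 mm.
At the allowable stress the elastic shortening the wall may impose is σL/E = 149 × 2825 / (115×10³) = 3.66 mm.
The gap must absorb the remainder: g_min = 5.362 − 3.66 = 1.702 mm.

g ≈ 1.7 mm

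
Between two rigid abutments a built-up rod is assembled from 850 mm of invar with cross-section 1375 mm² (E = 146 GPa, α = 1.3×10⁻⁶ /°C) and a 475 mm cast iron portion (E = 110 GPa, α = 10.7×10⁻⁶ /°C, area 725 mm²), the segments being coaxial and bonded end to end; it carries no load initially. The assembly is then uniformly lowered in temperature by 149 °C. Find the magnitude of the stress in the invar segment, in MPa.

Free thermal contraction of the whole bar: Σ αᵢΔT Lᵢ = 1.3×10⁻⁶×149×850 + 10.7×10⁻⁶×149×475 = 0.9219 mm.
Since the ends are fixed, an axial force P builds up, equal in every segment, with P · Σ Lᵢ/(AᵢEᵢ) = δ_free.
The series flexibility is Σ Lᵢ/(AᵢEᵢ) = 850/(1375×146×10³) + 475/(725×110×10³) = 1.019×10⁻⁵ mm/N.
So P = 0.9219 / 1.019×10⁻⁵ = 90.47 kN, tensile.
σ_{invar} = P / A = 90470 / 1375 = 65.8 MPa.

σ ≈ 65.8 MPa (tensile)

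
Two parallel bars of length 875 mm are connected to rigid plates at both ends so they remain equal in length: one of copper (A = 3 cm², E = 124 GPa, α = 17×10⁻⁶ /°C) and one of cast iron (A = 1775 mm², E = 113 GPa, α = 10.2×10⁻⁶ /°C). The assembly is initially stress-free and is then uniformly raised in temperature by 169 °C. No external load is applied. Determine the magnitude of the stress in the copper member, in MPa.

σ ≈ 120 MPa (compressive)

Both members must finish at the same length. With the larger α, the copper tends to over-expand; the plates restrain it, putting the copper in compression and the cast iron in tension. With no external load the two internal forces are equal and opposite, magnitude P.
Equating the net (thermal + elastic) strains gives |α₁ − α₂|·ΔT = P·[1/(A₁E₁) + 1/(A₂E₂)].
|α₁ − α₂|·ΔT = 6.8×10⁻⁶ × 169 = 0.001149.
1/(A₁E₁) + 1/(A₂E₂) = 1/(300×124×10³) + 1/(1775×113×10³) = 3.187×10⁻⁸ N⁻¹.
P = 0.001149 / 3.187×10⁻⁸ = 36060 N = 36.06 kN.
σ_{copper} = P/A₁ = 36060/300 = 120.2 MPa, compressive.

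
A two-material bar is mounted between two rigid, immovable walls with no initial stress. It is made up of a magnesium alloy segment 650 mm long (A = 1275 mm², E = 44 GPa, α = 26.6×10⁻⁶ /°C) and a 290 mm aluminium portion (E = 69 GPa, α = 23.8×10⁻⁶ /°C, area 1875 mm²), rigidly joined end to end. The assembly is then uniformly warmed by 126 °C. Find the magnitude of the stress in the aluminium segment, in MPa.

σ ≈ 118 MPa (compressive)

If the supports were absent, the total length change would be Σ αᵢΔT Lᵢ = 26.6×10⁻⁶×126×650 + 23.8×10⁻⁶×126×290 = 3.048 mm.
Since the ends are fixed, an axial force P builds up, equal in every segment, with P · Σ Lᵢ/(AᵢEᵢ) = δ_free.
The series flexibility is Σ Lᵢ/(AᵢEᵢ) = 650/(1275×44×10³) + 290/(1875×69×10³) = 1.383×10⁻⁵ mm/N.
P = 3.048 / 1.383×10⁻⁵ = 220400 N = 220.4 kN, compressive.
σ_{aluminium} = P / A = 220400 / 1875 = 117.6 MPa.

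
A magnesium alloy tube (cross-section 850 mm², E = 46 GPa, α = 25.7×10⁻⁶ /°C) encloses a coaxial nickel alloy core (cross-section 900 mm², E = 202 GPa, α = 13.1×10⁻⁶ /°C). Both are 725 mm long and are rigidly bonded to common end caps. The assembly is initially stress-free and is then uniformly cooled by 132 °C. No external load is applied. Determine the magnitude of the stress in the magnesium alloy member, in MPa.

σ ≈ 63 MPa (tensile)

Equilibrium of a rigid end plate with no external load gives equal and opposite internal forces ±P in the two members. Since α_{magnesium alloy} > α_{nickel alloy}, cooling drives the magnesium alloy into tension and the nickel alloy into compression.
Setting the final lengths equal and cancelling L: (α₁ − α₂)ΔT = P/(A₁E₁) + P/(A₂E₂).
|α₁ − α₂|·ΔT = 12.6×10⁻⁶ × 132 = 0.001663.
1/(A₁E₁) + 1/(A₂E₂) = 1/(850×46×10³) + 1/(900×202×10³) = 3.108×10⁻⁸ N⁻¹.
So P = 0.001663 / 3.108×10⁻⁸ = 53.52 kN.
σ_{magnesium alloy} = P/A₁ = 53520/850 = 62.97 MPa, tensile.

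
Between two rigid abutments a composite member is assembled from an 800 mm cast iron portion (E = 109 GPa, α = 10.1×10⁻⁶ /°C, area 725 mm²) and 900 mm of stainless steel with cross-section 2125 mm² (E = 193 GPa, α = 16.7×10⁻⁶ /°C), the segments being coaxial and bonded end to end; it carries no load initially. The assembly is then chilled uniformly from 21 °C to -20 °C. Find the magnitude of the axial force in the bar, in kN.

P ≈ 76.9 kN (tensile)

With the walls removed the bar would change length by δ_free = Σ αᵢΔT Lᵢ = 10.1×10⁻⁶×41×800 + 16.7×10⁻⁶×41×900 = 0.9475 mm.
The rigid supports impose zero overall length change; the single axial force P common to all segments must satisfy P Σ Lᵢ/(AᵢEᵢ) = δ_free.
Σ Lᵢ/(AᵢEᵢ) = 800/(725×109×10³) + 900/(2125×193×10³) = 1.232×10⁻⁵ mm/N.
Hence P = δ_free / Σ(L/AE) = 0.9475/1.232×10⁻⁵ = 76.92 kN (tensile).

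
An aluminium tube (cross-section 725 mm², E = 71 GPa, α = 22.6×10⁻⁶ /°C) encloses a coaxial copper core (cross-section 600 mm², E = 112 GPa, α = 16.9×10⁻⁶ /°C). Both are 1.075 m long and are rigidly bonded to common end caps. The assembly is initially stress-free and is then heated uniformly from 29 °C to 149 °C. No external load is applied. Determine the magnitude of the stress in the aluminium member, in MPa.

σ ≈ 27.5 MPa (compressive)

Equilibrium of a rigid end plate with no external load gives equal and opposite internal forces ±P in the two members. Since α_{aluminium} > α_{copper}, heating drives the aluminium into compression and the copper into tension.
Equating the net (thermal + elastic) strains gives |α₁ − α₂|·ΔT = P·[1/(A₁E₁) + 1/(A₂E₂)].
|α₁ − α₂|·ΔT = 5.7×10⁻⁶ × 120 = 0.000684.
1/(A₁E₁) + 1/(A₂E₂) = 1/(725×71×10³) + 1/(600×112×10³) = 3.431×10⁻⁸ N⁻¹.
So P = 0.000684 / 3.431×10⁻⁸ = 19.94 kN.
σ_{aluminium} = P/A₁ = 19940/725 = 27.5 MPa, compressive.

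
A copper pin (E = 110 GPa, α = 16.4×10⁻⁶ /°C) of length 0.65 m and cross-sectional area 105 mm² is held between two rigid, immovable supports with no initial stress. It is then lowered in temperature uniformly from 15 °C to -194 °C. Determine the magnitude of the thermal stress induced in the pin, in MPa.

σ ≈ 377 MPa (tensile)

Because both ends are immovable the net strain is zero, and the suppressed thermal strain is αΔT = 16.4×10⁻⁶ × 209 = 3427.6×10⁻⁶.
The stress required to suppress this strain is σ = Eε = 110×10³ × 3427.6×10⁻⁶ = 377 MPa, tensile since the pin is trying to contract.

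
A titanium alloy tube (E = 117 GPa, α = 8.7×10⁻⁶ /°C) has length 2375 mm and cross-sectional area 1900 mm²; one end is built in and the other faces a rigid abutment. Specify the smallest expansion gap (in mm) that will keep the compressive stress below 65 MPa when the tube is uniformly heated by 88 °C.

g ≈ 0.499 mm

With no wall the tube would lengthen by αΔT L = 8.7×10⁻⁶ × 88 × 2375 = 1.818 mm.
At the allowable stress the elastic shortening the wall may impose is σL/E = 65 × 2375 / (117×10³) = 1.319 mm.
So the gap has to take up the difference, g_min = δ_free − σL/E = 1.818 − 1.319 = 0.4989 mm.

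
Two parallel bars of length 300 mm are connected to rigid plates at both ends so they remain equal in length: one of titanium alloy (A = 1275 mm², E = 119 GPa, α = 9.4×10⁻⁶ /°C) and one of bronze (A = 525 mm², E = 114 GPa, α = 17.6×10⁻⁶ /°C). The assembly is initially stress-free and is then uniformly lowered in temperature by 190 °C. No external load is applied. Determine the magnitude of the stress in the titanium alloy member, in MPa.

Equilibrium of a rigid end plate with no external load gives equal and opposite internal forces ±P in the two members. Since α_{bronze} > α_{titanium alloy}, cooling drives the bronze into tension and the titanium alloy into compression.
Equating the net (thermal + elastic) strains gives |α₁ − α₂|·ΔT = P·[1/(A₁E₁) + 1/(A₂E₂)].
|α₁ − α₂|·ΔT = 8.2×10⁻⁶ × 190 = 0.001558.
1/(A₁E₁) + 1/(A₂E₂) = 1/(1275×119×10³) + 1/(525×114×10³) = 2.33×10⁻⁸ N⁻¹.
P = 0.001558 / 2.33×10⁻⁸ = 66870 N = 66.87 kN.
σ_{titanium alloy} = P/A₁ = 66870/1275 = 52.45 MPa, compressive.

σ ≈ 52.4 MPa (compressive)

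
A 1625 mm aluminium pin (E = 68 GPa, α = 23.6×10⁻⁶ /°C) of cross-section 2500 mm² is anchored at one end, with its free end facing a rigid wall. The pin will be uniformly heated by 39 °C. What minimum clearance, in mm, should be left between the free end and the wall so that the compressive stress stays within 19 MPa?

g ≈ 1.04 mm

Free expansion if unrestrained: δ_free = αΔT L = 23.6×10⁻⁶ × 39 × 1625 = 1.496 mm.
At the allowable stress the elastic shortening the wall may impose is σL/E = 19 × 1625 / (68×10³) = 0.454 mm.
The gap must absorb the remainder: g_min = 1.496 − 0.454 = 1.042 mm.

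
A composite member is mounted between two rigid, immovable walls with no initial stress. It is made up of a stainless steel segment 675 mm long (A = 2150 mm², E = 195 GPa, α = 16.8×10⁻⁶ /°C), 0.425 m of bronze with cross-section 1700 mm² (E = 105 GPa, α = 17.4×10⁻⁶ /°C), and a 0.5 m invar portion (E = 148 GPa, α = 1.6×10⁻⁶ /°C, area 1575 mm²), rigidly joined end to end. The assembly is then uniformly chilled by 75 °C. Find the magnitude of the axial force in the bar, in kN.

P ≈ 239 kN (tensile)

If the supports were absent, the total length change would be Σ αᵢΔT Lᵢ = 16.8×10⁻⁶×75×675 + 17.4×10⁻⁶×75×425 + 1.6×10⁻⁶×75×500 = 1.465 mm.
Since the ends are fixed, an axial force P builds up, equal in every segment, with P · Σ Lᵢ/(AᵢEᵢ) = δ_free.
Σ Lᵢ/(AᵢEᵢ) = 675/(2150×195×10³) + 425/(1700×105×10³) + 500/(1575×148×10³) = 6.136×10⁻⁶ mm/N.
Hence P = δ_free / Σ(L/AE) = 1.465/6.136×10⁻⁶ = 238.8 kN (tensile).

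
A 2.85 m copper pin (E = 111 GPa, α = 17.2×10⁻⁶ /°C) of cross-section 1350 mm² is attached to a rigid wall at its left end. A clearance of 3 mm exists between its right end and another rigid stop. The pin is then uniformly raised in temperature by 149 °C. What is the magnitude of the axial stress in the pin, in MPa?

If the wall were absent the pin would grow by αΔT L = 17.2×10⁻⁶ × 149 × 2850 = 7.304 mm.
After closing the 3 mm clearance, 7.304 − 3 = 4.304 mm of expansion remains to be suppressed by the wall.
So σ = E(δ_free − g)/L = 111×10³ × 4.304/2850 = 167.6 MPa.

σ ≈ 168 MPa (compressive)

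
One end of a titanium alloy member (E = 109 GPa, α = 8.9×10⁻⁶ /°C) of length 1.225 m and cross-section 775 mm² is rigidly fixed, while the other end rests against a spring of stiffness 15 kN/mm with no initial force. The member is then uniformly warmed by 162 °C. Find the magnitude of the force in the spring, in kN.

P ≈ 21.8 kN

If the spring were absent the member would lengthen by αΔT L = 8.9×10⁻⁶ × 162 × 1225 = 1.766 mm.
With a force P in the spring, the elastic change of the member is PL/(AE) and that of the spring is P/k; compatibility requires their sum to equal δ_free.
P [ L/(AE) + 1/k ] = δ_free → P [ 1225/(775×109×10³) + 1/(15×10³) ] = 1.766.
P = 1.766 / 8.117×10⁻⁵ = 21760 N.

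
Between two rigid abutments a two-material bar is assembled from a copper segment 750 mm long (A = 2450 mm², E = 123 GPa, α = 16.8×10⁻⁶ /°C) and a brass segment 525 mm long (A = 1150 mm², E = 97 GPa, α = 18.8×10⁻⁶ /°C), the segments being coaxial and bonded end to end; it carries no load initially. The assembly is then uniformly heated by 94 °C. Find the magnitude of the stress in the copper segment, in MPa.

Free thermal expansion of the whole bar: Σ αᵢΔT Lᵢ = 16.8×10⁻⁶×94×750 + 18.8×10⁻⁶×94×525 = 2.112 mm.
The rigid supports impose zero overall length change; the single axial force P common to all segments must satisfy P Σ Lᵢ/(AᵢEᵢ) = δ_free.
The series flexibility is Σ Lᵢ/(AᵢEᵢ) = 750/(2450×123×10³) + 525/(1150×97×10³) = 7.195×10⁻⁶ mm/N.
So P = 2.112 / 7.195×10⁻⁶ = 293.6 kN, compressive.
σ_{copper} = P / A = 293600 / 2450 = 119.8 MPa.

σ ≈ 120 MPa (compressive)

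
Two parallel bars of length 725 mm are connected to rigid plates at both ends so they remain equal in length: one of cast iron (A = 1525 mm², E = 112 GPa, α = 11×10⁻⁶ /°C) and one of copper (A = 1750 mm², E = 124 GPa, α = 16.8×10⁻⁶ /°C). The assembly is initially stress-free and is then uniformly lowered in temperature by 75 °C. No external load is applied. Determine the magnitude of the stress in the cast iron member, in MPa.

σ ≈ 27.3 MPa (compressive)

Equilibrium of a rigid end plate with no external load gives equal and opposite internal forces ±P in the two members. Since α_{copper} > α_{cast iron}, cooling drives the copper into tension and the cast iron into compression.
Setting the final lengths equal and cancelling L: (α₁ − α₂)ΔT = P/(A₁E₁) + P/(A₂E₂).
|α₁ − α₂|·ΔT = 5.8×10⁻⁶ × 75 = 0.000435.
1/(A₁E₁) + 1/(A₂E₂) = 1/(1525×112×10³) + 1/(1750×124×10³) = 1.046×10⁻⁸ N⁻¹.
P = 0.000435 / 1.046×10⁻⁸ = 41570 N = 41.57 kN.
σ_{cast iron} = P/A₁ = 41570/1525 = 27.26 MPa, compressive.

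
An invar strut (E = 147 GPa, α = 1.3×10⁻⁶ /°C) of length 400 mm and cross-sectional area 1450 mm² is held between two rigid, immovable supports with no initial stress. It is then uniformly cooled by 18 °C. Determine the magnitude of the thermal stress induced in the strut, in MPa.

σ ≈ 3.44 MPa (tensile)

With length fixed, the mechanical strain must cancel the thermal strain αΔT = 1.3×10⁻⁶ × 18 = 23.4×10⁻⁶.
σ = EαΔT = 147×10³ × 1.3×10⁻⁶ × 18 = 3.44 MPa (tensile; the strut is trying to contract).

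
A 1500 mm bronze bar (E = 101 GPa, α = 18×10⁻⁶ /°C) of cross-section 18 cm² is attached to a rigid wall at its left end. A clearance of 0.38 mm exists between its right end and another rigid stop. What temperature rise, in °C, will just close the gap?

Contact occurs when the free expansion equals the gap: αΔT L = 0.38 mm.
So ΔT = g/(αL) = 0.38/(18×10⁻⁶ × 1500) = 14.07 °C.

ΔT ≈ 14.1 °C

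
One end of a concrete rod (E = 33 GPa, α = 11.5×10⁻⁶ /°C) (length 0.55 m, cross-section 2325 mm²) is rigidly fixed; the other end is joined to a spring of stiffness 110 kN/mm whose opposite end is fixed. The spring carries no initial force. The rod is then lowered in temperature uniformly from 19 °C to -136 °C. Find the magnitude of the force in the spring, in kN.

The unrestrained thermal change is αΔT L = 11.5×10⁻⁶ × 155 × 550 = 0.9804 mm.
Let P be the tensile force in the spring. The rod extends elastically by PL/(AE) and the spring stretches by P/k; together these equal δ_free.
So P = δ_free / [L/(AE) + 1/k] = 0.9804 / [ 550/(2325×33×10³) + 1/(110×10³) ].
P = 0.9804 / 1.626×10⁻⁵ = 60300 N.

P ≈ 60.3 kN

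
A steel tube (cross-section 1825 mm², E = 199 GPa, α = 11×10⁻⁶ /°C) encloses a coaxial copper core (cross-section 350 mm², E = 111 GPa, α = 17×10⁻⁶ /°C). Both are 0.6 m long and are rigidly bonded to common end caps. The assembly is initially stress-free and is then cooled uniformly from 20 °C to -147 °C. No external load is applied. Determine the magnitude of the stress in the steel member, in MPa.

Equilibrium of a rigid end plate with no external load gives equal and opposite internal forces ±P in the two members. Since α_{copper} > α_{steel}, cooling drives the copper into tension and the steel into compression.
Setting the final lengths equal and cancelling L: (α₁ − α₂)ΔT = P/(A₁E₁) + P/(A₂E₂).
|α₁ − α₂|·ΔT = 6×10⁻⁶ × 167 = 0.001002.
1/(A₁E₁) + 1/(A₂E₂) = 1/(1825×199×10³) + 1/(350×111×10³) = 2.849×10⁻⁸ N⁻¹.
So P = 0.001002 / 2.849×10⁻⁸ = 35.17 kN.
σ_{steel} = P/A₁ = 35170/1825 = 19.27 MPa, compressive.

σ ≈ 19.3 MPa (compressive)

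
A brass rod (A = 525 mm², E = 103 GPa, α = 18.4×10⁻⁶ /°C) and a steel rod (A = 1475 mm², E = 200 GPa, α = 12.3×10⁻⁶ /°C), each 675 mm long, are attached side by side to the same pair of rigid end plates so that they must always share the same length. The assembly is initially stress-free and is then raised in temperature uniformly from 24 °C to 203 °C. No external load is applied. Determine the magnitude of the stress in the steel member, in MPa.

Both members must finish at the same length. With the larger α, the brass tends to over-expand; the plates restrain it, putting the brass in compression and the steel in tension. With no external load the two internal forces are equal and opposite, magnitude P.
Equating the net (thermal + elastic) strains gives |α₁ − α₂|·ΔT = P·[1/(A₁E₁) + 1/(A₂E₂)].
|α₁ − α₂|·ΔT = 6.1×10⁻⁶ × 179 = 0.001092.
1/(A₁E₁) + 1/(A₂E₂) = 1/(525×103×10³) + 1/(1475×200×10³) = 2.188×10⁻⁸ N⁻¹.
So P = 0.001092 / 2.188×10⁻⁸ = 49.9 kN.
σ_{steel} = P/A₂ = 49900/1475 = 33.83 MPa, tensile.

σ ≈ 33.8 MPa (tensile)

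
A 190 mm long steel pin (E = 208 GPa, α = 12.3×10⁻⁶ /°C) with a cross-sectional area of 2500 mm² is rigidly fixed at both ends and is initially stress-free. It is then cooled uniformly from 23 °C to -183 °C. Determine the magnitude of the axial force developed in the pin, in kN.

P ≈ 1320 kN (tensile)

With zero net strain, σ = E·αΔT = 208 GPa × 12.3×10⁻⁶ × 206 = 527 MPa.
Then P = σA = 527 × 2500 mm² = 1318 kN, tensile.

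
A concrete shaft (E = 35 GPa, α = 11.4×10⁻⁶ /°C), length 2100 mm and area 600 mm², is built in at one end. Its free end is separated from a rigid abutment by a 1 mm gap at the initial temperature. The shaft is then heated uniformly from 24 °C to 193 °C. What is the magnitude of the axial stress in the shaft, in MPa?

σ ≈ 50.8 MPa (compressive)

Free thermal elongation = αΔT L = 11.4×10⁻⁶ × 169 × 2100 = 4.046 mm.
The gap closes (δ_free > 1 mm) and the wall then resists a further 4.046 − 1 = 3.046 mm of expansion.
Compatibility: PL/(AE) = 3.046 mm, so σ = P/A = E × (3.046/2100) = 50.76 MPa.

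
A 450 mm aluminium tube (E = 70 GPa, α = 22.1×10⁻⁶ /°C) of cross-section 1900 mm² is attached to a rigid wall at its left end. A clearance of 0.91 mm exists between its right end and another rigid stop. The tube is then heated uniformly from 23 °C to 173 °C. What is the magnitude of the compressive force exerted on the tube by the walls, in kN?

Unrestrained expansion: δ_free = αΔT L = 22.1×10⁻⁶ × 150 × 450 = 1.492 mm.
The gap closes (δ_free > 0.91 mm) and the wall then resists a further 1.492 − 0.91 = 0.5818 mm of expansion.
That suppressed elongation corresponds to σ = E·Δ/L = 70×10³ × 0.5818/450 = 90.49 MPa.
P = σA = 90.49 × 1900 = 171.9 kN.

P ≈ 172 kN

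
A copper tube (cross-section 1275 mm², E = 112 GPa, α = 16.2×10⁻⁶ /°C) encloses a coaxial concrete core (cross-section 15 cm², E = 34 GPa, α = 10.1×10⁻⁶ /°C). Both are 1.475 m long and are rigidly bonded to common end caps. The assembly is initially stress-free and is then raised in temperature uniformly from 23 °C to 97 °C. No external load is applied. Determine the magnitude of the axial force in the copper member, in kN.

P ≈ 17 kN (compressive in the copper)

Equilibrium of a rigid end plate with no external load gives equal and opposite internal forces ±P in the two members. Since α_{copper} > α_{concrete}, heating drives the copper into compression and the concrete into tension.
Equating the net (thermal + elastic) strains gives |α₁ − α₂|·ΔT = P·[1/(A₁E₁) + 1/(A₂E₂)].
|α₁ − α₂|·ΔT = 6.1×10⁻⁶ × 74 = 0.0004514.
1/(A₁E₁) + 1/(A₂E₂) = 1/(1275×112×10³) + 1/(1500×34×10³) = 2.661×10⁻⁸ N⁻¹.
P = 0.0004514 / 2.661×10⁻⁸ = 16960 N = 16.96 kN.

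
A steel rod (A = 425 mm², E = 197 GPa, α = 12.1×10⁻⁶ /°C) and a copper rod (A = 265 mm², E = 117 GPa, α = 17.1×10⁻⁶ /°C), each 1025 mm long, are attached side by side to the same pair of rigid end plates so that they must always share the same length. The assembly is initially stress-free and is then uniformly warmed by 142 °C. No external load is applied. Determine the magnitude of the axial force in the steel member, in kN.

P ≈ 16.1 kN (tensile in the steel)

Equilibrium of a rigid end plate with no external load gives equal and opposite internal forces ±P in the two members. Since α_{copper} > α_{steel}, heating drives the copper into compression and the steel into tension.
Compatibility of the two members (thermal + elastic change equal): (α₁ − α₂)ΔT = P·[1/(A₁E₁) + 1/(A₂E₂)].
|α₁ − α₂|·ΔT = 5×10⁻⁶ × 142 = 0.00071.
1/(A₁E₁) + 1/(A₂E₂) = 1/(425×197×10³) + 1/(265×117×10³) = 4.42×10⁻⁸ N⁻¹.
P = 0.00071 / 4.42×10⁻⁸ = 16060 N = 16.06 kN.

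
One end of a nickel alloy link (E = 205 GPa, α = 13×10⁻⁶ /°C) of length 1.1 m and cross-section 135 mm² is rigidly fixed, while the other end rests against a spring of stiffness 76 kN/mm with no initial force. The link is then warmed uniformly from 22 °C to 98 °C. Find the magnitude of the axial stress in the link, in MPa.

σ ≈ 152 MPa (compressive)

If the spring were absent the link would lengthen by αΔT L = 13×10⁻⁶ × 76 × 1100 = 1.087 mm.
Let P be the compressive force at the spring. The link shortens elastically by PL/(AE) and the spring compresses by P/k; together these equal δ_free.
P [ L/(AE) + 1/k ] = δ_free → P [ 1100/(135×205×10³) + 1/(76×10³) ] = 1.087.
P = 1.087 / 5.29×10⁻⁵ = 20540 N.
σ = P/A = 20540/135 = 152.2 MPa.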